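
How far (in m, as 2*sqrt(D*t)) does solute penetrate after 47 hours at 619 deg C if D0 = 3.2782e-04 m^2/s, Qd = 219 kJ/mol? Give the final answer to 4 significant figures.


Step 1: D = D0 * exp(-Qd/(R*T))
T = 892.15 K
D = 3.2782e-04 * exp(-219e3 / (8.314 * 892.15)) = 4.93065e-17 m^2/s
Step 2: L = 2*sqrt(D*t)
t = 47 h = 169200 s
L = 2*sqrt(4.93065e-17 * 169200) = 5.777e-06 m


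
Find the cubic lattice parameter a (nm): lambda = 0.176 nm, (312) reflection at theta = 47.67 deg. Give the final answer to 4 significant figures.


d = lambda / (2*sin(theta))
d = 0.176 / (2*sin(47.67 deg))
d = 0.119035 nm
a = d * sqrt(h^2+k^2+l^2) = 0.119035 * sqrt(14)
a = 0.4454 nm


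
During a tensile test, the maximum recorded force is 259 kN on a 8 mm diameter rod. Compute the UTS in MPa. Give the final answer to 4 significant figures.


A0 = pi*(d/2)^2 = pi*(8/2)^2 = 50.2655 mm^2
UTS = F_max / A0 = 259*1000 / 50.2655
UTS = 5153 MPa


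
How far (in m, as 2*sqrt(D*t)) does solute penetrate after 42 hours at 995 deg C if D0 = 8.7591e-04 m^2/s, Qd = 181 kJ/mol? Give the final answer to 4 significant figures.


Step 1: D = D0 * exp(-Qd/(R*T))
T = 1268.15 K
D = 8.7591e-04 * exp(-181e3 / (8.314 * 1268.15)) = 3.06807e-11 m^2/s
Step 2: L = 2*sqrt(D*t)
t = 42 h = 151200 s
L = 2*sqrt(3.06807e-11 * 151200) = 4.308e-03 m


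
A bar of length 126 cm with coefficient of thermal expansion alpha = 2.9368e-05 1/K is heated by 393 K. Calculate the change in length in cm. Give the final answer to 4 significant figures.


dL = L0 * alpha * dT
dL = 126 * 2.9368e-05 * 393
dL = 1.454 cm


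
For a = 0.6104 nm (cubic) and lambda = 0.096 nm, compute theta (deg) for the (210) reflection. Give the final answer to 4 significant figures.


d = a / sqrt(h^2+k^2+l^2)
d = 0.6104 / sqrt(5) = 0.272979 nm
lambda = 2*d*sin(theta)  =>  sin(theta) = lambda / (2*d)
sin(theta) = 0.096 / (2 * 0.272979) = 0.175838
theta = 10.13 deg


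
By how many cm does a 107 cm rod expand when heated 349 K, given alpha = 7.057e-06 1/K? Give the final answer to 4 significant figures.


dL = L0 * alpha * dT
dL = 107 * 7.057e-06 * 349
dL = 0.2635 cm


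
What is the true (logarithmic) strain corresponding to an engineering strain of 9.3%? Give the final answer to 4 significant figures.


epsilon_true = ln(1 + epsilon_eng)
epsilon_true = ln(1 + 0.093)
epsilon_true = 0.08893


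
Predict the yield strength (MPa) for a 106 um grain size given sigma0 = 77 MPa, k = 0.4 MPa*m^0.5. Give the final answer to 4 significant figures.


sigma_y = sigma0 + k / sqrt(d)
d = 106 um = 1.06e-04 m
sigma_y = 77 + 0.4 / sqrt(1.06e-04)
sigma_y = 115.9 MPa


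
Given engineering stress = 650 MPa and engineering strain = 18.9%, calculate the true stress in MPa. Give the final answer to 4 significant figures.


sigma_true = sigma_eng * (1 + epsilon_eng)
sigma_true = 650 * (1 + 0.189)
sigma_true = 772.9 MPa


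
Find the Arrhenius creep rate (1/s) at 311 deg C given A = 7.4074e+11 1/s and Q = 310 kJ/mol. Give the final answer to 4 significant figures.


rate = A * exp(-Q / (R*T))
T = 311 + 273.15 = 584.15 K
rate = 7.4074e+11 * exp(-310e3 / (8.314 * 584.15))
rate = 1.408e-16 1/s


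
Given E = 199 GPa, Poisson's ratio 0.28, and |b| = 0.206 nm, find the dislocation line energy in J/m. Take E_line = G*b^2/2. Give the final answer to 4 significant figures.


Step 1: G = E / (2*(1+nu))
G = 199 / (2*(1+0.28)) = 77.7344 GPa = 7.77344e+10 Pa
Step 2: E_line = G*b^2/2
b = 0.206 nm = 2.06e-10 m
E_line = 0.5 * 7.77344e+10 * (2.06e-10)^2 = 1.649e-09 J/m


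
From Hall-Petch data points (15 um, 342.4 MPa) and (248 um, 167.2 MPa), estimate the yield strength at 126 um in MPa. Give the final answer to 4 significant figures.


sigma_y = sigma0 + k / sqrt(d)
1/sqrt(d1) = 1/sqrt(1.5e-05) = 258.199;  1/sqrt(d2) = 63.5001
k = (sigma1 - sigma2) / (1/sqrt(d1) - 1/sqrt(d2)) = (342.4 - 167.2) / (258.199 - 63.5001) = 0.899851 MPa*m^0.5
sigma0 = sigma1 - k/sqrt(d1) = 342.4 - 0.899851*258.199 = 110.059 MPa
sigma_y(d3) = 110.059 + 0.899851 / sqrt(1.26e-04) = 190.2 MPa


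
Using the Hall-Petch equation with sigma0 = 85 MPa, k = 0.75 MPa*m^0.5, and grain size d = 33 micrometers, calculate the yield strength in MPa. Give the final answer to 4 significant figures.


sigma_y = sigma0 + k / sqrt(d)
d = 33 um = 3.3e-05 m
sigma_y = 85 + 0.75 / sqrt(3.3e-05)
sigma_y = 215.6 MPa


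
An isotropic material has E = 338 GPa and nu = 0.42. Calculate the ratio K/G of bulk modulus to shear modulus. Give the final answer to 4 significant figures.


G = E / (2*(1+nu))
G = 338 / (2*(1+0.42)) = 119.014 GPa
K = E / (3*(1-2*nu))
K = 338 / (3*(1-2*0.42)) = 704.167 GPa
K/G = 704.167 / 119.014 = 5.917


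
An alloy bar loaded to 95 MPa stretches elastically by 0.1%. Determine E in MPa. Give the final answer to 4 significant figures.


E = sigma / epsilon
epsilon = 0.1% = 1e-03
E = 95 / 1e-03
E = 95000 MPa


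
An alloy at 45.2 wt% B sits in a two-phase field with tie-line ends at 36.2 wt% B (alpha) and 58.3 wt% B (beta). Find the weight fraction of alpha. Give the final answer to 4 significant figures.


f_alpha = (C_beta - C0) / (C_beta - C_alpha)
f_alpha = (58.3 - 45.2) / (58.3 - 36.2)
f_alpha = 0.5928


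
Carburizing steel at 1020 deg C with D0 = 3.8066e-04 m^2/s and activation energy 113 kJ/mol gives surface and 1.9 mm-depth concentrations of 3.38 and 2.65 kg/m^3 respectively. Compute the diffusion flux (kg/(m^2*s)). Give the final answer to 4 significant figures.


Step 1: D = D0 * exp(-Qd/(R*T))
T = 1020 + 273.15 = 1293.15 K
D = 3.8066e-04 * exp(-113e3 / (8.314 * 1293.15)) = 1.03735e-08 m^2/s
Step 2: J = D * (C1 - C2) / dx
J = 1.03735e-08 * (3.38 - 2.65) / 1.9e-03
J = 3.986e-06 kg/(m^2*s)


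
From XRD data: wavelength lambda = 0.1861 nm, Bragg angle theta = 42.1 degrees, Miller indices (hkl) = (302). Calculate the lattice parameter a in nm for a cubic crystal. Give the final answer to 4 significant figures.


d = lambda / (2*sin(theta))
d = 0.1861 / (2*sin(42.1 deg))
d = 0.138792 nm
a = d * sqrt(h^2+k^2+l^2) = 0.138792 * sqrt(13)
a = 0.5004 nm


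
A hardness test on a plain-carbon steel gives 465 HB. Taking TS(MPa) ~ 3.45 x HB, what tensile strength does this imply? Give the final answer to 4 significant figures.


TS (MPa) = 3.45 * HB
TS = 3.45 * 465
TS = 1604 MPa


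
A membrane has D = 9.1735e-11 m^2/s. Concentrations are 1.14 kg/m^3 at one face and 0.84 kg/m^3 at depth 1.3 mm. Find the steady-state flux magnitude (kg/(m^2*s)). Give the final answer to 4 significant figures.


J = -D * (dC/dx) = D * (C1 - C2) / dx
J = 9.1735e-11 * (1.14 - 0.84) / 1.3e-03
J = 2.117e-08 kg/(m^2*s)


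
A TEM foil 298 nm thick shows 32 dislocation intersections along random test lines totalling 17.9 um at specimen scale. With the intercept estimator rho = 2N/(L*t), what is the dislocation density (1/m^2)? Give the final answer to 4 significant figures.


rho = 2N / (L * t)
L = 17.9 um = 1.79e-05 m, t = 298 nm = 2.98e-07 m
rho = 2 * 32 / (1.79e-05 * 2.98e-07)
rho = 1.2e+13 1/m^2


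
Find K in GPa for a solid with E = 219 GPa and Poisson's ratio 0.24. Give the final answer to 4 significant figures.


K = E / (3*(1-2*nu))
K = 219 / (3*(1-2*0.24))
K = 140.4 GPa


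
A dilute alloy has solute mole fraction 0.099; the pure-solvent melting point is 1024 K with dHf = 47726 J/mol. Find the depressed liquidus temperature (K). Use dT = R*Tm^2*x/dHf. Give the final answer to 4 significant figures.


dT = R*Tm^2*x / dHf
dT = 8.314 * 1024^2 * 0.099 / 47726
dT = 18.0838 K
T_new = 1024 - 18.0838 = 1006 K


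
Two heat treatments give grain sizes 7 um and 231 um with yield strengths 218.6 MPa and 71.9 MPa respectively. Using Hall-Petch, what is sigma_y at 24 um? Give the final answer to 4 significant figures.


sigma_y = sigma0 + k / sqrt(d)
1/sqrt(d1) = 1/sqrt(7e-06) = 377.964;  1/sqrt(d2) = 65.7952
k = (sigma1 - sigma2) / (1/sqrt(d1) - 1/sqrt(d2)) = (218.6 - 71.9) / (377.964 - 65.7952) = 0.469937 MPa*m^0.5
sigma0 = sigma1 - k/sqrt(d1) = 218.6 - 0.469937*377.964 = 40.9804 MPa
sigma_y(d3) = 40.9804 + 0.469937 / sqrt(2.4e-05) = 136.9 MPa


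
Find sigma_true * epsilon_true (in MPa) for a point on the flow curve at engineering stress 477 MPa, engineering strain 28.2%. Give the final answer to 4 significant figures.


sigma_true = sigma_eng * (1 + epsilon_eng)
sigma_true = 477 * (1 + 0.282) = 611.514 MPa
epsilon_true = ln(1 + epsilon_eng)
epsilon_true = ln(1 + 0.282) = 0.248421
sigma_true * epsilon_true = 611.514 * 0.248421 = 151.9 MPa


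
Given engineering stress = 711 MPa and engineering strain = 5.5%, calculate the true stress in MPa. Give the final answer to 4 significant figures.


sigma_true = sigma_eng * (1 + epsilon_eng)
sigma_true = 711 * (1 + 0.055)
sigma_true = 750.1 MPa


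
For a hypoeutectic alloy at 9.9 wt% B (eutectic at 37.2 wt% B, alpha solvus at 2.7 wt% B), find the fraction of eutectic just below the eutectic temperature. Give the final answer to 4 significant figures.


f_primary = (C_e - C0) / (C_e - C_alpha_max)
f_primary = (37.2 - 9.9) / (37.2 - 2.7)
f_primary = 0.791304
f_eutectic = 1 - 0.791304 = 0.2087


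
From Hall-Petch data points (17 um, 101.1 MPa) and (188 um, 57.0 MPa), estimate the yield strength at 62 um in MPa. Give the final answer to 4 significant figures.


sigma_y = sigma0 + k / sqrt(d)
1/sqrt(d1) = 1/sqrt(1.7e-05) = 242.536;  1/sqrt(d2) = 72.9325
k = (sigma1 - sigma2) / (1/sqrt(d1) - 1/sqrt(d2)) = (101.1 - 57.0) / (242.536 - 72.9325) = 0.260019 MPa*m^0.5
sigma0 = sigma1 - k/sqrt(d1) = 101.1 - 0.260019*242.536 = 38.0362 MPa
sigma_y(d3) = 38.0362 + 0.260019 / sqrt(6.2e-05) = 71.06 MPa


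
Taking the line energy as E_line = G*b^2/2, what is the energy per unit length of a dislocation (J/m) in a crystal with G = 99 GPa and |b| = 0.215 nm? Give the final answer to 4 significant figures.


E = G*b^2/2
b = 0.215 nm = 2.15e-10 m
G = 99 GPa = 9.9e+10 Pa
E = 0.5 * 9.9e+10 * (2.15e-10)^2
E = 2.288e-09 J/m


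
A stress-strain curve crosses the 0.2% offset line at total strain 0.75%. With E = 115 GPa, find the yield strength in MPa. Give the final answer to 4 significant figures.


Offset strain = 0.002
Elastic strain at yield = total_strain - offset = 7.5e-03 - 0.002 = 5.5e-03
sigma_y = E * elastic_strain = 115000 * 5.5e-03
sigma_y = 632.5 MPa


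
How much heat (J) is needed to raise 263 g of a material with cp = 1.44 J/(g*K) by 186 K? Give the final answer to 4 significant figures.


Q = m * cp * dT
Q = 263 * 1.44 * 186
Q = 70440 J


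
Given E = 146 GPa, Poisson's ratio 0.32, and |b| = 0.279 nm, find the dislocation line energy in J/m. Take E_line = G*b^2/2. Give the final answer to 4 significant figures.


Step 1: G = E / (2*(1+nu))
G = 146 / (2*(1+0.32)) = 55.303 GPa = 5.5303e+10 Pa
Step 2: E_line = G*b^2/2
b = 0.279 nm = 2.79e-10 m
E_line = 0.5 * 5.5303e+10 * (2.79e-10)^2 = 2.152e-09 J/m


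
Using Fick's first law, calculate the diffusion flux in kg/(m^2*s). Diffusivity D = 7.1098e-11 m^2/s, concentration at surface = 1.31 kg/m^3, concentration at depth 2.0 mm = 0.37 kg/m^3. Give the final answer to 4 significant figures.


J = -D * (dC/dx) = D * (C1 - C2) / dx
J = 7.1098e-11 * (1.31 - 0.37) / 2e-03
J = 3.342e-08 kg/(m^2*s)


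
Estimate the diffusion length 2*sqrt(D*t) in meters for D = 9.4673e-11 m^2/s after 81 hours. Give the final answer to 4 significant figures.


t = 81 hr = 291600 s
Diffusion length = 2*sqrt(D*t)
= 2*sqrt(9.4673e-11 * 291600)
= 0.01051 m


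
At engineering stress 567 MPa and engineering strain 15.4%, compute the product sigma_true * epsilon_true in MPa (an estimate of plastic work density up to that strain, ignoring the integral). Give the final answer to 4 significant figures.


sigma_true = sigma_eng * (1 + epsilon_eng)
sigma_true = 567 * (1 + 0.154) = 654.318 MPa
epsilon_true = ln(1 + epsilon_eng)
epsilon_true = ln(1 + 0.154) = 0.143234
sigma_true * epsilon_true = 654.318 * 0.143234 = 93.72 MPa


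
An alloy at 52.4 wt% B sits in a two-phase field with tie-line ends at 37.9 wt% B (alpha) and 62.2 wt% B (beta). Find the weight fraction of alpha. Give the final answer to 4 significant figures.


f_alpha = (C_beta - C0) / (C_beta - C_alpha)
f_alpha = (62.2 - 52.4) / (62.2 - 37.9)
f_alpha = 0.4033


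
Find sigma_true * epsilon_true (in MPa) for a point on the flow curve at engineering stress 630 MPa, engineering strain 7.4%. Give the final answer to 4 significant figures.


sigma_true = sigma_eng * (1 + epsilon_eng)
sigma_true = 630 * (1 + 0.074) = 676.62 MPa
epsilon_true = ln(1 + epsilon_eng)
epsilon_true = ln(1 + 0.074) = 0.07139
sigma_true * epsilon_true = 676.62 * 0.07139 = 48.3 MPa


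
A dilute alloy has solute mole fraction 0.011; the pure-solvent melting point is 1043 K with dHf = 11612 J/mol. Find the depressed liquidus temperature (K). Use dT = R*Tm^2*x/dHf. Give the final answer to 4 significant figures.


dT = R*Tm^2*x / dHf
dT = 8.314 * 1043^2 * 0.011 / 11612
dT = 8.5677 K
T_new = 1043 - 8.5677 = 1034 K


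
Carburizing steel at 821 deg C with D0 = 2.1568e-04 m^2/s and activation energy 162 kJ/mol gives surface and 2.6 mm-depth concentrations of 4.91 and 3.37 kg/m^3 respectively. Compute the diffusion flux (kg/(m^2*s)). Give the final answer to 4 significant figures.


Step 1: D = D0 * exp(-Qd/(R*T))
T = 821 + 273.15 = 1094.15 K
D = 2.1568e-04 * exp(-162e3 / (8.314 * 1094.15)) = 3.97798e-12 m^2/s
Step 2: J = D * (C1 - C2) / dx
J = 3.97798e-12 * (4.91 - 3.37) / 2.6e-03
J = 2.356e-09 kg/(m^2*s)


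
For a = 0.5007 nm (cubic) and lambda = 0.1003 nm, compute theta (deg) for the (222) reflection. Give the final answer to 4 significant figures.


d = a / sqrt(h^2+k^2+l^2)
d = 0.5007 / sqrt(12) = 0.14454 nm
lambda = 2*d*sin(theta)  =>  sin(theta) = lambda / (2*d)
sin(theta) = 0.1003 / (2 * 0.14454) = 0.346964
theta = 20.3 deg


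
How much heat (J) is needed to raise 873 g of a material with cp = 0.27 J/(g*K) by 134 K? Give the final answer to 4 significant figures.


Q = m * cp * dT
Q = 873 * 0.27 * 134
Q = 31590 J


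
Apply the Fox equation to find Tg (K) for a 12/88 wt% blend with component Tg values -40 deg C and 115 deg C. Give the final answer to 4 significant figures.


1/Tg = w1/Tg1 + w2/Tg2 (in Kelvin)
Tg1 = 233.15 K, Tg2 = 388.15 K
1/Tg = 0.12/233.15 + 0.88/388.15
Tg = 359.5 K


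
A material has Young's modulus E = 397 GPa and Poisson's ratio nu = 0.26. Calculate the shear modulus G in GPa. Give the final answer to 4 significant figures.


G = E / (2*(1+nu))
G = 397 / (2*(1+0.26))
G = 157.5 GPa


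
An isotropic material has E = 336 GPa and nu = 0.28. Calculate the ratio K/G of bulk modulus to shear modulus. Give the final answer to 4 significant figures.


G = E / (2*(1+nu))
G = 336 / (2*(1+0.28)) = 131.25 GPa
K = E / (3*(1-2*nu))
K = 336 / (3*(1-2*0.28)) = 254.545 GPa
K/G = 254.545 / 131.25 = 1.939


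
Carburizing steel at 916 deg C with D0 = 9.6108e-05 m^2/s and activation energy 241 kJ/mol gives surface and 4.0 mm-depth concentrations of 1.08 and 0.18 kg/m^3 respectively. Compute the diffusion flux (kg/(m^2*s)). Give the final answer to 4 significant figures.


Step 1: D = D0 * exp(-Qd/(R*T))
T = 916 + 273.15 = 1189.15 K
D = 9.6108e-05 * exp(-241e3 / (8.314 * 1189.15)) = 2.49002e-15 m^2/s
Step 2: J = D * (C1 - C2) / dx
J = 2.49002e-15 * (1.08 - 0.18) / 4e-03
J = 5.603e-13 kg/(m^2*s)


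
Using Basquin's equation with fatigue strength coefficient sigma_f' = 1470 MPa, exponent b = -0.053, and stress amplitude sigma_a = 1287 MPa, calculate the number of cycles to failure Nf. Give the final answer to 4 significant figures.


sigma_a = sigma_f' * (2*Nf)^b
2*Nf = (sigma_a / sigma_f')^(1/b)
2*Nf = (1287 / 1470)^(1/-0.053)
2*Nf = 12.286
Nf = 6.143 cycles


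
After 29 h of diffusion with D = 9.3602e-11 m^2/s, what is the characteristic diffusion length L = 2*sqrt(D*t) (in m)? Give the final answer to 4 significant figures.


t = 29 hr = 104400 s
Diffusion length = 2*sqrt(D*t)
= 2*sqrt(9.3602e-11 * 104400)
= 6.252e-03 m


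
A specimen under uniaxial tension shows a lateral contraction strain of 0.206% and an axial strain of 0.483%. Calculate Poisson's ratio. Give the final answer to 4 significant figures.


nu = -epsilon_lat / epsilon_axial
Lateral strain is contraction (negative), so using magnitudes:
nu = 0.206 / 0.483
nu = 0.4265


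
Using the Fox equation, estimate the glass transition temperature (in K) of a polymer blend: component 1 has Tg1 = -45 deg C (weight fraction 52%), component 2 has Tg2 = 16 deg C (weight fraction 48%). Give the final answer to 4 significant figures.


1/Tg = w1/Tg1 + w2/Tg2 (in Kelvin)
Tg1 = 228.15 K, Tg2 = 289.15 K
1/Tg = 0.52/228.15 + 0.48/289.15
Tg = 253.9 K


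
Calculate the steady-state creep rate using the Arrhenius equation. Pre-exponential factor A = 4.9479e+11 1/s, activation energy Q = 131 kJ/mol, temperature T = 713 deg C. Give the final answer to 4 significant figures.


rate = A * exp(-Q / (R*T))
T = 713 + 273.15 = 986.15 K
rate = 4.9479e+11 * exp(-131e3 / (8.314 * 986.15))
rate = 56930 1/s


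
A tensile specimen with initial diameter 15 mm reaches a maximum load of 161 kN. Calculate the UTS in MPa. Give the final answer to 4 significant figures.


A0 = pi*(d/2)^2 = pi*(15/2)^2 = 176.715 mm^2
UTS = F_max / A0 = 161*1000 / 176.715
UTS = 911.1 MPa


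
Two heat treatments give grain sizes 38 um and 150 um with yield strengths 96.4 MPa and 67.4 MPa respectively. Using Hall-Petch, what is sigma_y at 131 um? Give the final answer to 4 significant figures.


sigma_y = sigma0 + k / sqrt(d)
1/sqrt(d1) = 1/sqrt(3.8e-05) = 162.221;  1/sqrt(d2) = 81.6497
k = (sigma1 - sigma2) / (1/sqrt(d1) - 1/sqrt(d2)) = (96.4 - 67.4) / (162.221 - 81.6497) = 0.359928 MPa*m^0.5
sigma0 = sigma1 - k/sqrt(d1) = 96.4 - 0.359928*162.221 = 38.012 MPa
sigma_y(d3) = 38.012 + 0.359928 / sqrt(1.31e-04) = 69.46 MPa


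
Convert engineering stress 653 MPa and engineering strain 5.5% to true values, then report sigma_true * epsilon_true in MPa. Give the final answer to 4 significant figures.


sigma_true = sigma_eng * (1 + epsilon_eng)
sigma_true = 653 * (1 + 0.055) = 688.915 MPa
epsilon_true = ln(1 + epsilon_eng)
epsilon_true = ln(1 + 0.055) = 0.0535408
sigma_true * epsilon_true = 688.915 * 0.0535408 = 36.89 MPa


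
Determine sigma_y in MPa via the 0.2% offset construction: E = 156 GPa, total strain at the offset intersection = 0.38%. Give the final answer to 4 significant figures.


Offset strain = 0.002
Elastic strain at yield = total_strain - offset = 3.8e-03 - 0.002 = 1.8e-03
sigma_y = E * elastic_strain = 156000 * 1.8e-03
sigma_y = 280.8 MPa


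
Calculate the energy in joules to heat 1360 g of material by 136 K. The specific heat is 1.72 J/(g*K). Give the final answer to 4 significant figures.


Q = m * cp * dT
Q = 1360 * 1.72 * 136
Q = 318100 J


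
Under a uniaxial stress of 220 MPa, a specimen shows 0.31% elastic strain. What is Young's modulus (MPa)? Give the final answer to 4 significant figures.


E = sigma / epsilon
epsilon = 0.31% = 3.1e-03
E = 220 / 3.1e-03
E = 70970 MPa


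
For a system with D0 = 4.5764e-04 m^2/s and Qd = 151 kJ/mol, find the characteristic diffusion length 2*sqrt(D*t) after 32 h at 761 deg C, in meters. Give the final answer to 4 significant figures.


Step 1: D = D0 * exp(-Qd/(R*T))
T = 1034.15 K
D = 4.5764e-04 * exp(-151e3 / (8.314 * 1034.15)) = 1.07964e-11 m^2/s
Step 2: L = 2*sqrt(D*t)
t = 32 h = 115200 s
L = 2*sqrt(1.07964e-11 * 115200) = 2.23e-03 m


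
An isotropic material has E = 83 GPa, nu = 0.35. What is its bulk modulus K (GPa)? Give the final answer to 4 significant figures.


K = E / (3*(1-2*nu))
K = 83 / (3*(1-2*0.35))
K = 92.22 GPa


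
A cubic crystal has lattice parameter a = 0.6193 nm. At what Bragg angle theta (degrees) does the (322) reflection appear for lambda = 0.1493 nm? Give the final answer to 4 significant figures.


d = a / sqrt(h^2+k^2+l^2)
d = 0.6193 / sqrt(17) = 0.150202 nm
lambda = 2*d*sin(theta)  =>  sin(theta) = lambda / (2*d)
sin(theta) = 0.1493 / (2 * 0.150202) = 0.496996
theta = 29.8 deg


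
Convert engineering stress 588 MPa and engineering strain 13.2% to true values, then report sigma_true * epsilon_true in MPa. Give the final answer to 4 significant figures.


sigma_true = sigma_eng * (1 + epsilon_eng)
sigma_true = 588 * (1 + 0.132) = 665.616 MPa
epsilon_true = ln(1 + epsilon_eng)
epsilon_true = ln(1 + 0.132) = 0.123986
sigma_true * epsilon_true = 665.616 * 0.123986 = 82.53 MPa


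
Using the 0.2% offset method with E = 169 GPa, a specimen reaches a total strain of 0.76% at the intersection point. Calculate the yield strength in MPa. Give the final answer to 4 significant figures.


Offset strain = 0.002
Elastic strain at yield = total_strain - offset = 7.6e-03 - 0.002 = 5.6e-03
sigma_y = E * elastic_strain = 169000 * 5.6e-03
sigma_y = 946.4 MPa


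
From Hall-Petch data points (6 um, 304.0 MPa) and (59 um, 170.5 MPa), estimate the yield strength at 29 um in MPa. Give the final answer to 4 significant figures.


sigma_y = sigma0 + k / sqrt(d)
1/sqrt(d1) = 1/sqrt(6e-06) = 408.248;  1/sqrt(d2) = 130.189
k = (sigma1 - sigma2) / (1/sqrt(d1) - 1/sqrt(d2)) = (304.0 - 170.5) / (408.248 - 130.189) = 0.480113 MPa*m^0.5
sigma0 = sigma1 - k/sqrt(d1) = 304.0 - 0.480113*408.248 = 107.995 MPa
sigma_y(d3) = 107.995 + 0.480113 / sqrt(2.9e-05) = 197.1 MPa


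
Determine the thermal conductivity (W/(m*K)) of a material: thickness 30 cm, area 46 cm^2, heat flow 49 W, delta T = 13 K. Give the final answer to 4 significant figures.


k = Q*L / (A*dT)
L = 0.3 m, A = 4.6e-03 m^2
k = 49 * 0.3 / (4.6e-03 * 13)
k = 245.8 W/(m*K)


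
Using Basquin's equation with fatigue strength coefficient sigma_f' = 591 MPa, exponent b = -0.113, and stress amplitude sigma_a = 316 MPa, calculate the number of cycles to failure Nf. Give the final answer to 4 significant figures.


sigma_a = sigma_f' * (2*Nf)^b
2*Nf = (sigma_a / sigma_f')^(1/b)
2*Nf = (316 / 591)^(1/-0.113)
2*Nf = 254.799
Nf = 127.4 cycles


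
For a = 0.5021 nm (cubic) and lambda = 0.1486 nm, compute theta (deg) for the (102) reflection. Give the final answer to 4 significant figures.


d = a / sqrt(h^2+k^2+l^2)
d = 0.5021 / sqrt(5) = 0.224546 nm
lambda = 2*d*sin(theta)  =>  sin(theta) = lambda / (2*d)
sin(theta) = 0.1486 / (2 * 0.224546) = 0.33089
theta = 19.32 deg


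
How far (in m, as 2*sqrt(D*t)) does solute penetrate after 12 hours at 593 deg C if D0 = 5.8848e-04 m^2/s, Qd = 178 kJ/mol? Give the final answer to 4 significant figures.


Step 1: D = D0 * exp(-Qd/(R*T))
T = 866.15 K
D = 5.8848e-04 * exp(-178e3 / (8.314 * 866.15)) = 1.08331e-14 m^2/s
Step 2: L = 2*sqrt(D*t)
t = 12 h = 43200 s
L = 2*sqrt(1.08331e-14 * 43200) = 4.327e-05 m


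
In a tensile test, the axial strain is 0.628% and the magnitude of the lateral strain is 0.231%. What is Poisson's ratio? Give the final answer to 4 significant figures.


nu = -epsilon_lat / epsilon_axial
Lateral strain is contraction (negative), so using magnitudes:
nu = 0.231 / 0.628
nu = 0.3678


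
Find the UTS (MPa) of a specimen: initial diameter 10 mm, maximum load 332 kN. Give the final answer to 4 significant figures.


A0 = pi*(d/2)^2 = pi*(10/2)^2 = 78.5398 mm^2
UTS = F_max / A0 = 332*1000 / 78.5398
UTS = 4227 MPa


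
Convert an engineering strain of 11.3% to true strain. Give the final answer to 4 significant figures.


epsilon_true = ln(1 + epsilon_eng)
epsilon_true = ln(1 + 0.113)
epsilon_true = 0.1071


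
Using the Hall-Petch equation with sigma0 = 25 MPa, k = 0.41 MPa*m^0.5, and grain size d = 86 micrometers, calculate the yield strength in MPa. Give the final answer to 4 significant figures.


sigma_y = sigma0 + k / sqrt(d)
d = 86 um = 8.6e-05 m
sigma_y = 25 + 0.41 / sqrt(8.6e-05)
sigma_y = 69.21 MPa


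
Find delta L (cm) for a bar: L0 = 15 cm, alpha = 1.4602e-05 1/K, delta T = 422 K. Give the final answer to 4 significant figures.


dL = L0 * alpha * dT
dL = 15 * 1.4602e-05 * 422
dL = 0.09243 cm


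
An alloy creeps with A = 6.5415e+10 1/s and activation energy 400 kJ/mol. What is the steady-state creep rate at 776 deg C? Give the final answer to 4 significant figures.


rate = A * exp(-Q / (R*T))
T = 776 + 273.15 = 1049.15 K
rate = 6.5415e+10 * exp(-400e3 / (8.314 * 1049.15))
rate = 7.942e-10 1/s


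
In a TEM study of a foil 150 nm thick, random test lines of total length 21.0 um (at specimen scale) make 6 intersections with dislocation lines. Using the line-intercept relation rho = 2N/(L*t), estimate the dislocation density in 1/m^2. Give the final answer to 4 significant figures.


rho = 2N / (L * t)
L = 21.0 um = 2.1e-05 m, t = 150 nm = 1.5e-07 m
rho = 2 * 6 / (2.1e-05 * 1.5e-07)
rho = 3.81e+12 1/m^2


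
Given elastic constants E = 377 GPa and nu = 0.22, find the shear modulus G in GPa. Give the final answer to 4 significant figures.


G = E / (2*(1+nu))
G = 377 / (2*(1+0.22))
G = 154.5 GPa


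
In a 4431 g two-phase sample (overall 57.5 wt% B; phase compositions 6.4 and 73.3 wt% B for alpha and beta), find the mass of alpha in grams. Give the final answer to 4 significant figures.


f_alpha = (C_beta - C0) / (C_beta - C_alpha)
f_alpha = (73.3 - 57.5) / (73.3 - 6.4) = 0.236173
m_alpha = f_alpha * m_total = 0.236173 * 4431 = 1046 g


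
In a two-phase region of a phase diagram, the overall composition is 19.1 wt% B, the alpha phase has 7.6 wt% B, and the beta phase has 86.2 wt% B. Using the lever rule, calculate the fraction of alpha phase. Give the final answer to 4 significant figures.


f_alpha = (C_beta - C0) / (C_beta - C_alpha)
f_alpha = (86.2 - 19.1) / (86.2 - 7.6)
f_alpha = 0.8537


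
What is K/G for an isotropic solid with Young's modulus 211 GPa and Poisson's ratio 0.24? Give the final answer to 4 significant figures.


G = E / (2*(1+nu))
G = 211 / (2*(1+0.24)) = 85.0806 GPa
K = E / (3*(1-2*nu))
K = 211 / (3*(1-2*0.24)) = 135.256 GPa
K/G = 135.256 / 85.0806 = 1.59


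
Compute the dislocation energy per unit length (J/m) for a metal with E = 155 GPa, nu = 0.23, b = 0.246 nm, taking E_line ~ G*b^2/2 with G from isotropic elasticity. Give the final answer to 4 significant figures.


Step 1: G = E / (2*(1+nu))
G = 155 / (2*(1+0.23)) = 63.0081 GPa = 6.30081e+10 Pa
Step 2: E_line = G*b^2/2
b = 0.246 nm = 2.46e-10 m
E_line = 0.5 * 6.30081e+10 * (2.46e-10)^2 = 1.907e-09 J/m


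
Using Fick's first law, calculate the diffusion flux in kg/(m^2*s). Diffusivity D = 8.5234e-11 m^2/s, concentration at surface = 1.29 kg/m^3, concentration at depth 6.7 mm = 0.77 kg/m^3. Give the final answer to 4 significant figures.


J = -D * (dC/dx) = D * (C1 - C2) / dx
J = 8.5234e-11 * (1.29 - 0.77) / 6.7e-03
J = 6.615e-09 kg/(m^2*s)


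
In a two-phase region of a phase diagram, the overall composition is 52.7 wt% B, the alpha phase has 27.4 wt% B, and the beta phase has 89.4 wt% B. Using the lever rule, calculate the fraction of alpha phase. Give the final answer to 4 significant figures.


f_alpha = (C_beta - C0) / (C_beta - C_alpha)
f_alpha = (89.4 - 52.7) / (89.4 - 27.4)
f_alpha = 0.5919


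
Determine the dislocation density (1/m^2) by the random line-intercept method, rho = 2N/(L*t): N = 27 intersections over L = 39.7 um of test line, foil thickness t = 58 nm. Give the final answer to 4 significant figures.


rho = 2N / (L * t)
L = 39.7 um = 3.97e-05 m, t = 58 nm = 5.8e-08 m
rho = 2 * 27 / (3.97e-05 * 5.8e-08)
rho = 2.345e+13 1/m^2


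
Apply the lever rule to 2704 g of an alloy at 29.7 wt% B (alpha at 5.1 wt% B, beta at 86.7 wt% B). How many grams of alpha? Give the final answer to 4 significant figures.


f_alpha = (C_beta - C0) / (C_beta - C_alpha)
f_alpha = (86.7 - 29.7) / (86.7 - 5.1) = 0.698529
m_alpha = f_alpha * m_total = 0.698529 * 2704 = 1889 g


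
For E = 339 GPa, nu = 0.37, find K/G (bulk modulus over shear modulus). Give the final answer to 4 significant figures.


G = E / (2*(1+nu))
G = 339 / (2*(1+0.37)) = 123.723 GPa
K = E / (3*(1-2*nu))
K = 339 / (3*(1-2*0.37)) = 434.615 GPa
K/G = 434.615 / 123.723 = 3.513


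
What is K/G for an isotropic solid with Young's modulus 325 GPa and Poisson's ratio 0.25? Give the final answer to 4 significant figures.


G = E / (2*(1+nu))
G = 325 / (2*(1+0.25)) = 130 GPa
K = E / (3*(1-2*nu))
K = 325 / (3*(1-2*0.25)) = 216.667 GPa
K/G = 216.667 / 130 = 1.667


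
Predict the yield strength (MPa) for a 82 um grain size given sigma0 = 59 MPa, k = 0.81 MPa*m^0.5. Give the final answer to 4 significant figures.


sigma_y = sigma0 + k / sqrt(d)
d = 82 um = 8.2e-05 m
sigma_y = 59 + 0.81 / sqrt(8.2e-05)
sigma_y = 148.4 MPa


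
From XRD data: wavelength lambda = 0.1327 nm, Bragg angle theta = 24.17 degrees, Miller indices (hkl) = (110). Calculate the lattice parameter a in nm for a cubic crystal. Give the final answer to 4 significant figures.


d = lambda / (2*sin(theta))
d = 0.1327 / (2*sin(24.17 deg))
d = 0.162048 nm
a = d * sqrt(h^2+k^2+l^2) = 0.162048 * sqrt(2)
a = 0.2292 nm


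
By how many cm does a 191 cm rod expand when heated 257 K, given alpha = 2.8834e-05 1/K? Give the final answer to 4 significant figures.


dL = L0 * alpha * dT
dL = 191 * 2.8834e-05 * 257
dL = 1.415 cm


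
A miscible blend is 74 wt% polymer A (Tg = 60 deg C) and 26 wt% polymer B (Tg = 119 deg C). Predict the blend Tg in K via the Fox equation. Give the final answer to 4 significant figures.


1/Tg = w1/Tg1 + w2/Tg2 (in Kelvin)
Tg1 = 333.15 K, Tg2 = 392.15 K
1/Tg = 0.74/333.15 + 0.26/392.15
Tg = 346.7 K


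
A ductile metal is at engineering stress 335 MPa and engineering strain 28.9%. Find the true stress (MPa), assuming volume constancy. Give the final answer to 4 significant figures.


sigma_true = sigma_eng * (1 + epsilon_eng)
sigma_true = 335 * (1 + 0.289)
sigma_true = 431.8 MPa


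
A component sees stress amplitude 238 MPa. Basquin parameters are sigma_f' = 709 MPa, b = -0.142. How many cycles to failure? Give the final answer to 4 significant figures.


sigma_a = sigma_f' * (2*Nf)^b
2*Nf = (sigma_a / sigma_f')^(1/b)
2*Nf = (238 / 709)^(1/-0.142)
2*Nf = 2180.3
Nf = 1090 cycles


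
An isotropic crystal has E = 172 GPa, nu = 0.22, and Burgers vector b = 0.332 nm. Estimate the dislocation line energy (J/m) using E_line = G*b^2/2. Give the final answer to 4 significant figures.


Step 1: G = E / (2*(1+nu))
G = 172 / (2*(1+0.22)) = 70.4918 GPa = 7.04918e+10 Pa
Step 2: E_line = G*b^2/2
b = 0.332 nm = 3.32e-10 m
E_line = 0.5 * 7.04918e+10 * (3.32e-10)^2 = 3.885e-09 J/m


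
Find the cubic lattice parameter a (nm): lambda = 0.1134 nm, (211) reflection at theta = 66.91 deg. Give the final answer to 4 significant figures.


d = lambda / (2*sin(theta))
d = 0.1134 / (2*sin(66.91 deg))
d = 0.0616378 nm
a = d * sqrt(h^2+k^2+l^2) = 0.0616378 * sqrt(6)
a = 0.151 nm


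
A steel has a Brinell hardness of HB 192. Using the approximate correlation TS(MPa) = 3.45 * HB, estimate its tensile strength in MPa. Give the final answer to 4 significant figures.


TS (MPa) = 3.45 * HB
TS = 3.45 * 192
TS = 662.4 MPa


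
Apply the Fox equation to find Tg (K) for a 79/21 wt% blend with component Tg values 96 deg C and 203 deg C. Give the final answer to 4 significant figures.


1/Tg = w1/Tg1 + w2/Tg2 (in Kelvin)
Tg1 = 369.15 K, Tg2 = 476.15 K
1/Tg = 0.79/369.15 + 0.21/476.15
Tg = 387.4 K


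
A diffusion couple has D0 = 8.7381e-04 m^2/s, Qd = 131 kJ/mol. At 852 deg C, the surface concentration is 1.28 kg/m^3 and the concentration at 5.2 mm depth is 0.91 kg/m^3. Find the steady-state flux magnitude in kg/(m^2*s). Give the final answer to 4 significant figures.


Step 1: D = D0 * exp(-Qd/(R*T))
T = 852 + 273.15 = 1125.15 K
D = 8.7381e-04 * exp(-131e3 / (8.314 * 1125.15)) = 7.23727e-10 m^2/s
Step 2: J = D * (C1 - C2) / dx
J = 7.23727e-10 * (1.28 - 0.91) / 5.2e-03
J = 5.15e-08 kg/(m^2*s)


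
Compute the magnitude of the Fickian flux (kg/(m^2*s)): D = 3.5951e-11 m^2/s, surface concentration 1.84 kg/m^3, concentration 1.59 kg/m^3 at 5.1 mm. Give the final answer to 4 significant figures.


J = -D * (dC/dx) = D * (C1 - C2) / dx
J = 3.5951e-11 * (1.84 - 1.59) / 5.1e-03
J = 1.762e-09 kg/(m^2*s)


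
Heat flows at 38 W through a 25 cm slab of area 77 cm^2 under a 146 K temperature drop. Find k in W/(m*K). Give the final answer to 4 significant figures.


k = Q*L / (A*dT)
L = 0.25 m, A = 7.7e-03 m^2
k = 38 * 0.25 / (7.7e-03 * 146)
k = 8.45 W/(m*K)


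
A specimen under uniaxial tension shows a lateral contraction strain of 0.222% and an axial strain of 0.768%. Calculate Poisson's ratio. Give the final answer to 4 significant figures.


nu = -epsilon_lat / epsilon_axial
Lateral strain is contraction (negative), so using magnitudes:
nu = 0.222 / 0.768
nu = 0.2891


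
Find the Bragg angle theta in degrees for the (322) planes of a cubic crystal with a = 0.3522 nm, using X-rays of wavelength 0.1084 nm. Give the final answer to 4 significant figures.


d = a / sqrt(h^2+k^2+l^2)
d = 0.3522 / sqrt(17) = 0.085421 nm
lambda = 2*d*sin(theta)  =>  sin(theta) = lambda / (2*d)
sin(theta) = 0.1084 / (2 * 0.085421) = 0.634504
theta = 39.38 deg


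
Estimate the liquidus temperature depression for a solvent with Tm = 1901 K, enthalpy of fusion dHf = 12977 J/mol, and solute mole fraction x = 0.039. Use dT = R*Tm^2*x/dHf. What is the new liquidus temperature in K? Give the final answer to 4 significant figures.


dT = R*Tm^2*x / dHf
dT = 8.314 * 1901^2 * 0.039 / 12977
dT = 90.2952 K
T_new = 1901 - 90.2952 = 1811 K


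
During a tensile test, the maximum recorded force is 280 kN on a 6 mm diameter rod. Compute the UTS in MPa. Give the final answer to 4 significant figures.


A0 = pi*(d/2)^2 = pi*(6/2)^2 = 28.2743 mm^2
UTS = F_max / A0 = 280*1000 / 28.2743
UTS = 9903 MPa


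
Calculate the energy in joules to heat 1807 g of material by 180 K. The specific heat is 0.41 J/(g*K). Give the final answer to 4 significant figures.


Q = m * cp * dT
Q = 1807 * 0.41 * 180
Q = 133400 J


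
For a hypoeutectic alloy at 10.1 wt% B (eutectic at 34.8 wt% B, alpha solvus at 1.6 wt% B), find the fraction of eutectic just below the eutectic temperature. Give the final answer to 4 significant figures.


f_primary = (C_e - C0) / (C_e - C_alpha_max)
f_primary = (34.8 - 10.1) / (34.8 - 1.6)
f_primary = 0.743976
f_eutectic = 1 - 0.743976 = 0.256


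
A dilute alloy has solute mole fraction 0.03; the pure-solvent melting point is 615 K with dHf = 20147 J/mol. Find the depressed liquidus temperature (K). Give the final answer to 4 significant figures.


dT = R*Tm^2*x / dHf
dT = 8.314 * 615^2 * 0.03 / 20147
dT = 4.68243 K
T_new = 615 - 4.68243 = 610.3 K


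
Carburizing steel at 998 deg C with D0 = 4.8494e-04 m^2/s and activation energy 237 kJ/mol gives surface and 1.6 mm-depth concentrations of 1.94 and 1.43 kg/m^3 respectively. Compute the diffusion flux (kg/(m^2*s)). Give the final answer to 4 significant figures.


Step 1: D = D0 * exp(-Qd/(R*T))
T = 998 + 273.15 = 1271.15 K
D = 4.8494e-04 * exp(-237e3 / (8.314 * 1271.15)) = 8.83956e-14 m^2/s
Step 2: J = D * (C1 - C2) / dx
J = 8.83956e-14 * (1.94 - 1.43) / 1.6e-03
J = 2.818e-11 kg/(m^2*s)


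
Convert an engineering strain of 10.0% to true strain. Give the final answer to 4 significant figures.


epsilon_true = ln(1 + epsilon_eng)
epsilon_true = ln(1 + 0.1)
epsilon_true = 0.09531


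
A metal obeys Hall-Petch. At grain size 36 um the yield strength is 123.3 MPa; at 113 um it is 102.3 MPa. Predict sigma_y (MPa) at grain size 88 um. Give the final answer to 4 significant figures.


sigma_y = sigma0 + k / sqrt(d)
1/sqrt(d1) = 1/sqrt(3.6e-05) = 166.667;  1/sqrt(d2) = 94.0721
k = (sigma1 - sigma2) / (1/sqrt(d1) - 1/sqrt(d2)) = (123.3 - 102.3) / (166.667 - 94.0721) = 0.289278 MPa*m^0.5
sigma0 = sigma1 - k/sqrt(d1) = 123.3 - 0.289278*166.667 = 75.087 MPa
sigma_y(d3) = 75.087 + 0.289278 / sqrt(8.8e-05) = 105.9 MPa


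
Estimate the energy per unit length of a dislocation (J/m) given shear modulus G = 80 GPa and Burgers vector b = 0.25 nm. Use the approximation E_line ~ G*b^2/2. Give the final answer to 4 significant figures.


E = G*b^2/2
b = 0.25 nm = 2.5e-10 m
G = 80 GPa = 8e+10 Pa
E = 0.5 * 8e+10 * (2.5e-10)^2
E = 2.5e-09 J/m


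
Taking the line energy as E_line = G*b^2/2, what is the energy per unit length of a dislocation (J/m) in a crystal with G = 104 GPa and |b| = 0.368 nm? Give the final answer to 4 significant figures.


E = G*b^2/2
b = 0.368 nm = 3.68e-10 m
G = 104 GPa = 1.04e+11 Pa
E = 0.5 * 1.04e+11 * (3.68e-10)^2
E = 7.042e-09 J/m


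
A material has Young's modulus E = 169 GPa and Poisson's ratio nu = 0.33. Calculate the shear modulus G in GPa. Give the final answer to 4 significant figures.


G = E / (2*(1+nu))
G = 169 / (2*(1+0.33))
G = 63.53 GPa


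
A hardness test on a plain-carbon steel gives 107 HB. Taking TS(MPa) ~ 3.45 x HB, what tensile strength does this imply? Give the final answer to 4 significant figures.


TS (MPa) = 3.45 * HB
TS = 3.45 * 107
TS = 369.2 MPa


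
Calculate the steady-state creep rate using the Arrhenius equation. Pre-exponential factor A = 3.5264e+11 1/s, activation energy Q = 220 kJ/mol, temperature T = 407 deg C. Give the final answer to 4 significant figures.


rate = A * exp(-Q / (R*T))
T = 407 + 273.15 = 680.15 K
rate = 3.5264e+11 * exp(-220e3 / (8.314 * 680.15))
rate = 4.477e-06 1/s


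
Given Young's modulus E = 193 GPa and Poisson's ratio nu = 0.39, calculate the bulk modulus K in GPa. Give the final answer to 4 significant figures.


K = E / (3*(1-2*nu))
K = 193 / (3*(1-2*0.39))
K = 292.4 GPa


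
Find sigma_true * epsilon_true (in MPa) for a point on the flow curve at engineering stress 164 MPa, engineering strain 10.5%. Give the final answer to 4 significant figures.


sigma_true = sigma_eng * (1 + epsilon_eng)
sigma_true = 164 * (1 + 0.105) = 181.22 MPa
epsilon_true = ln(1 + epsilon_eng)
epsilon_true = ln(1 + 0.105) = 0.0998453
sigma_true * epsilon_true = 181.22 * 0.0998453 = 18.09 MPa


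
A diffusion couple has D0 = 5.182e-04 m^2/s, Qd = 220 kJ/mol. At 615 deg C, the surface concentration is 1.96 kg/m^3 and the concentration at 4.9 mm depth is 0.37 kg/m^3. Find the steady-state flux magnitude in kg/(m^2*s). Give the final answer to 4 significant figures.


Step 1: D = D0 * exp(-Qd/(R*T))
T = 615 + 273.15 = 888.15 K
D = 5.182e-04 * exp(-220e3 / (8.314 * 888.15)) = 5.95938e-17 m^2/s
Step 2: J = D * (C1 - C2) / dx
J = 5.95938e-17 * (1.96 - 0.37) / 4.9e-03
J = 1.934e-14 kg/(m^2*s)


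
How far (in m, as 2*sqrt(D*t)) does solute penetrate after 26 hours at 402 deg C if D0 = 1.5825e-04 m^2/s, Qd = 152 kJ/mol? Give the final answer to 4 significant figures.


Step 1: D = D0 * exp(-Qd/(R*T))
T = 675.15 K
D = 1.5825e-04 * exp(-152e3 / (8.314 * 675.15)) = 2.74831e-16 m^2/s
Step 2: L = 2*sqrt(D*t)
t = 26 h = 93600 s
L = 2*sqrt(2.74831e-16 * 93600) = 1.014e-05 m


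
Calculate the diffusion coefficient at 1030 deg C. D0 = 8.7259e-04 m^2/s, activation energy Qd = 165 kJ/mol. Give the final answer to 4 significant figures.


D = D0 * exp(-Qd / (R*T))
T = 1303.15 K
D = 8.7259e-04 * exp(-165e3 / (8.314 * 1303.15))
D = 2.122e-10 m^2/s


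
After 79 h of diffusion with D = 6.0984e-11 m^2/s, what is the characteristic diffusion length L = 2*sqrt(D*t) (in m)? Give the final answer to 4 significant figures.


t = 79 hr = 284400 s
Diffusion length = 2*sqrt(D*t)
= 2*sqrt(6.0984e-11 * 284400)
= 8.329e-03 m


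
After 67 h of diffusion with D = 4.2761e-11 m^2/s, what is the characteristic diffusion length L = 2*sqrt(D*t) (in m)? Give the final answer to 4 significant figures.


t = 67 hr = 241200 s
Diffusion length = 2*sqrt(D*t)
= 2*sqrt(4.2761e-11 * 241200)
= 6.423e-03 m


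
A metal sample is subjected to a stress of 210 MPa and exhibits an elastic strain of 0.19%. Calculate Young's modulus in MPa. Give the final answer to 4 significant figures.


E = sigma / epsilon
epsilon = 0.19% = 1.9e-03
E = 210 / 1.9e-03
E = 110500 MPa
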